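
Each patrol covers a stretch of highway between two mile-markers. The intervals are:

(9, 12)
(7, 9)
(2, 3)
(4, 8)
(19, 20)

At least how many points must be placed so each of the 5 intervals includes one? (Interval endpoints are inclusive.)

Sorted: [2,3] [4,8] [7,9] [9,12] [19,20]
{[2,3]} hit by 3; {[4,8],[7,9]} hit by 8; {[9,12]} hit by 12; {[19,20]} hit by 20.
Points: 3, 8, 12, 20 (4 total).

4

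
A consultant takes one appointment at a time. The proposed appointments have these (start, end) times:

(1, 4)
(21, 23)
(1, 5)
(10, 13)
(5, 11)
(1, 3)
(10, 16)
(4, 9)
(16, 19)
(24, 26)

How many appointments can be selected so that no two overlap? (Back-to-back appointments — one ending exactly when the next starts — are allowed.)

6

Greedy by earliest finish: after sorting by end time, pick each interval compatible with the last pick.
By end time: (1,3), (1,4), (1,5), (4,9), (5,11), (10,13), (10,16), (16,19), (21,23), (24,26).
Pick (1,3); next start ≥ 3 → (4,9); next start ≥ 9 → (10,13); next start ≥ 13 → (16,19); next start ≥ 19 → (21,23); next start ≥ 23 → (24,26).
Selected 6 appointments.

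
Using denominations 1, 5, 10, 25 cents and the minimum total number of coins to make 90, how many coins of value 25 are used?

90 − 3×25→15 − 1×10→5 − 1×5→0
Count of 25: 3

3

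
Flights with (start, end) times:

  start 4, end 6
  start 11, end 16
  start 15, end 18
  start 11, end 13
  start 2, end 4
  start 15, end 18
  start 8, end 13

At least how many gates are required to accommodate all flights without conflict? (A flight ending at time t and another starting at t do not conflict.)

3

The answer is the maximum number of intervals overlapping at any instant.
starts: [2, 4, 8, 11, 11, 15, 15]
ends:   [4, 6, 13, 13, 16, 18, 18]
s2→1 e4→0 s4→1 e6→0 s8→1 s11→2 s11→3  — peak 3.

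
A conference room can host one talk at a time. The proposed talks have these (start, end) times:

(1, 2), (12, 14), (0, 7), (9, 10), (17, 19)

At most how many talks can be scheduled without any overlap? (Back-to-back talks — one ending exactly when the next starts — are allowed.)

4

Sorted by end: (1,2)  (0,7)  (9,10)  (12,14)  (17,19)
take (1,2); take (9,10); take (12,14); take (17,19).
Selected 4 talks.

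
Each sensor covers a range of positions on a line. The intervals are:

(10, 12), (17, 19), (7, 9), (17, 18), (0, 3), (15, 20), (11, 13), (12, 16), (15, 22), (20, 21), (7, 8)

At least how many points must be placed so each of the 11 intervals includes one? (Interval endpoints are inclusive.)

Sort by right endpoint; whenever an interval is uncovered, place a point at its right end.
Sorted: [0,3] [7,8] [7,9] [10,12] [11,13] [12,16] [17,18] [17,19] [15,20] [20,21] [15,22]
{[0,3]} hit by 3; {[7,8],[7,9]} hit by 8; {[10,12],[11,13],[12,16]} hit by 12; {[17,18],[17,19],[15,20]} hit by 18; {[20,21],[15,22]} hit by 21.
Points: 3, 8, 12, 18, 21 (5 total).

5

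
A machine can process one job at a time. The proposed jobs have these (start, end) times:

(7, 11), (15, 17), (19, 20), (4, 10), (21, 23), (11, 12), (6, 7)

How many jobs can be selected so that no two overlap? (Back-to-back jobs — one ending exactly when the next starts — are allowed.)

6

Sorted by end: (6,7)  (4,10)  (7,11)  (11,12)  (15,17)  (19,20)  (21,23)
take (6,7); take (7,11); take (11,12); take (15,17); take (19,20); take (21,23).
Selected 6 jobs.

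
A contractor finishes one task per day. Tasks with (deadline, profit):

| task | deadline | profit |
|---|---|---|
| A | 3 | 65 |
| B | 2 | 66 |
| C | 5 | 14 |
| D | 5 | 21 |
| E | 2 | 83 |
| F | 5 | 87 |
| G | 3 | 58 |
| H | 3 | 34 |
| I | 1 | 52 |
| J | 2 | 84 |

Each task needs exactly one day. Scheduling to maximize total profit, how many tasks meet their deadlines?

5

By profit: F(d5,87), J(d2,84), E(d2,83), B(d2,66), A(d3,65), G(d3,58), I(d1,52), H(d3,34), D(d5,21), C(d5,14)
F→slot 5; J→slot 2; E→slot 1; B skipped; A→slot 3; G skipped; I skipped; H skipped; D→slot 4; C skipped.
5 of 10 scheduled.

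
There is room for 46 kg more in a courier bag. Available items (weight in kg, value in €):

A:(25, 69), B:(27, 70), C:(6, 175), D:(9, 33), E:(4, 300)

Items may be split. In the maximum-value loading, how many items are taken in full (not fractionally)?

Greedy by value/weight ratio, highest first.
Order: E (300/4=75.00) > C (175/6=29.17) > D (33/9=3.67) > A (69/25=2.76) > B (70/27=2.59)
Fill: take E (4 @ 300) → take C (6 @ 175) → take D (9 @ 33) → take A (25 @ 69) → take 2/27 of B → 5.19; 46/46 used.
4 item(s) taken whole; one partial (take 2/27 of B).

4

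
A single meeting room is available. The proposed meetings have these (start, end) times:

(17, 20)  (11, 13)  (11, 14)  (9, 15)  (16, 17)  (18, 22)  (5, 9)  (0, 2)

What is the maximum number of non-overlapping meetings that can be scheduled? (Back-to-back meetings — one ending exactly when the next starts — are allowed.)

5

Order by finish time; keep every interval that doesn't clash with the previous kept one.
By end time: (0,2), (5,9), (11,13), (11,14), (9,15), (16,17), (17,20), (18,22).
Pick (0,2); next start ≥ 2 → (5,9); next start ≥ 9 → (11,13); next start ≥ 13 → (16,17); next start ≥ 17 → (17,20).
Selected 5 meetings.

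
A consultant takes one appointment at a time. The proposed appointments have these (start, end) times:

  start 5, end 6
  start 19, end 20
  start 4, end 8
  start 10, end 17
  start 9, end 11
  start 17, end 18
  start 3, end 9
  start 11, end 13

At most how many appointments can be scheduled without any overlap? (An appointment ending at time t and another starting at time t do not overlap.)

5

By end time: (5,6), (4,8), (3,9), (9,11), (11,13), (10,17), (17,18), (19,20).
Pick (5,6); next start ≥ 6 → (9,11); next start ≥ 11 → (11,13); next start ≥ 13 → (17,18); next start ≥ 18 → (19,20).
Selected 5 appointments.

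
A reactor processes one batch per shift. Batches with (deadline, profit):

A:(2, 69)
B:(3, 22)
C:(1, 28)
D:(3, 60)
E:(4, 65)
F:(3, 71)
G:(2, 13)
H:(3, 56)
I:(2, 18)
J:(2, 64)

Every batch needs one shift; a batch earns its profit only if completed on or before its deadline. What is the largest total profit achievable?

Sort by profit descending; place each in the latest free slot ≤ its deadline.
By profit: F(d3,71), A(d2,69), E(d4,65), J(d2,64), D(d3,60), H(d3,56), C(d1,28), B(d3,22), I(d2,18), G(d2,13)
F→slot 3; A→slot 2; E→slot 4; J→slot 1; D skipped; H skipped; C skipped; B skipped; I skipped; G skipped.
Profit = 64 + 69 + 71 + 65 = 269

269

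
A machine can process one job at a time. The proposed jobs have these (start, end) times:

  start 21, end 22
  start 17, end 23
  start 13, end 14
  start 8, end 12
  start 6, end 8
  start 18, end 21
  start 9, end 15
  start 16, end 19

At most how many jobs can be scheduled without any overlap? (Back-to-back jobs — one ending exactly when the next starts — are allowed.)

5

Sorted by end: (6,8)  (8,12)  (13,14)  (9,15)  (16,19)  (18,21)  (21,22)  (17,23)
take (6,8); take (8,12); take (13,14); take (16,19); skip (18,21); take (21,22); skip (17,23).
Selected 5 jobs.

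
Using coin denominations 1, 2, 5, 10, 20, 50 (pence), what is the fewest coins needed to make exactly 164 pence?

Use the largest denomination that fits, subtract, and repeat.
164 − 3×50→14 − 1×10→4 − 2×2→0
Total coins = 3 + 1 + 2 = 6

6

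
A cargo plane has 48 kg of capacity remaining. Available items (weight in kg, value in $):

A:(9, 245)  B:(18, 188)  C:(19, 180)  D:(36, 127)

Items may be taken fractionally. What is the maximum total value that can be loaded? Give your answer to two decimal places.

Ratios (sorted): A 27.22, B 10.44, C 9.47, D 3.53
take A (9 @ 245); take B (18 @ 188); take C (19 @ 180); take 2/36 of D → 7.06. Capacity used 48/48.
Total value = 620.06

620.06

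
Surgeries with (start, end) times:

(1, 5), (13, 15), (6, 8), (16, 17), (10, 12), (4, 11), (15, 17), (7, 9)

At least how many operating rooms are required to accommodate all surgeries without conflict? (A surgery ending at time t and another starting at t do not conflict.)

The answer is the maximum number of intervals overlapping at any instant.
Events (time:±→running): 1:+→1 4:+→2 5:-→1 6:+→2 7:+→3 … peak 3.

3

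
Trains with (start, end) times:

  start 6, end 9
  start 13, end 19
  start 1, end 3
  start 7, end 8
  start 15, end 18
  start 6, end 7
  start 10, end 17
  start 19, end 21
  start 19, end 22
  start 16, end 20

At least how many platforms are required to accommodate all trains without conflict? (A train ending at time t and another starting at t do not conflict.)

4

Events (time:±→running): 1:+→1 3:-→0 6:+→1 6:+→2 7:-→1 7:+→2 8:-→1 9:-→0 10:+→1 13:+→2 15:+→3 16:+→4 … peak 4.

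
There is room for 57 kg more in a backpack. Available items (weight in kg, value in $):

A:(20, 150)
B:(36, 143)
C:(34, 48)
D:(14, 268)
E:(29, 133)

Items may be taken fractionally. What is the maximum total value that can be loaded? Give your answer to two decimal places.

523.48

Greedy by value/weight ratio, highest first.
Order: D (268/14=19.14) > A (150/20=7.50) > E (133/29=4.59) > B (143/36=3.97) > C (48/34=1.41)
Fill: take D (14 @ 268) → take A (20 @ 150) → take 23/29 of E → 105.48; 57/57 used.
Total value = 523.48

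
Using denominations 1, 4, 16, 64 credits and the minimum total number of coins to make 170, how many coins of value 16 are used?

Greedy: take as many of the largest coin as possible, then repeat with the remainder.
170 − 2×64→42 − 2×16→10 − 2×4→2 − 2×1→0
Count of 16: 2

2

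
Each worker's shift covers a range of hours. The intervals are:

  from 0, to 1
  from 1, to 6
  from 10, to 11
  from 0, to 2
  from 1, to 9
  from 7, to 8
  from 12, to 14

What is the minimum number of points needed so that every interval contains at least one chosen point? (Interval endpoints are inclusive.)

4

Sorted: [0,1] [0,2] [1,6] [7,8] [1,9] [10,11] [12,14]
{[0,1],[0,2],[1,6]} hit by 1; {[7,8],[1,9]} hit by 8; {[10,11]} hit by 11; {[12,14]} hit by 14.
Points: 1, 8, 11, 14 (4 total).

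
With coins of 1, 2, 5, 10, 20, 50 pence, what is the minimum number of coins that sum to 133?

Greedy: take as many of the largest coin as possible, then repeat with the remainder.
133 = 2×50 + 1×20 + 1×10 + 1×2 + 1×1
Total coins = 2 + 1 + 1 + 1 + 1 = 6

6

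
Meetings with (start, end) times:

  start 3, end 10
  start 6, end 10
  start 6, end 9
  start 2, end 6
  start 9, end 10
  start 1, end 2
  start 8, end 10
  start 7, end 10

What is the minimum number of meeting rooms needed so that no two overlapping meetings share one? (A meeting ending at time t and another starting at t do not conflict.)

5

Count concurrent intervals with a sweep; the peak is the room count.
starts: [1, 2, 3, 6, 6, 7, 8, 9]
ends:   [2, 6, 9, 10, 10, 10, 10, 10]
s1→1 e2→0 s2→1 s3→2 e6→1 s6→2 s6→3 s7→4 s8→5  — peak 5.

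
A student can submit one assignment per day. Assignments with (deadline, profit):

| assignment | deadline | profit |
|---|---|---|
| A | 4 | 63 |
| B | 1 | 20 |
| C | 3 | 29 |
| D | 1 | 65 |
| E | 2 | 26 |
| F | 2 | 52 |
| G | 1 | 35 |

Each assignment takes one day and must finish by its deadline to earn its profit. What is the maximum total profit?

209

Sort by profit descending; place each in the latest free slot ≤ its deadline.
By profit: D(d1,65), A(d4,63), F(d2,52), G(d1,35), C(d3,29), E(d2,26), B(d1,20)
D→slot 1; A→slot 4; F→slot 2; G skipped; C→slot 3; E skipped; B skipped.
Profit = 65 + 52 + 29 + 63 = 209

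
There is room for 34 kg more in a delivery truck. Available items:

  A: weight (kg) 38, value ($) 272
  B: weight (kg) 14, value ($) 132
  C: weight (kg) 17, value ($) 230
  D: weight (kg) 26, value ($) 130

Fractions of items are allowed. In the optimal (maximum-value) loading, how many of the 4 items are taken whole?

2

Greedy by value/weight ratio, highest first.
Ratios (sorted): C 13.53, B 9.43, A 7.16, D 5.00
take C (17 @ 230); take B (14 @ 132); take 3/38 of A → 21.47. Capacity used 34/34.
2 item(s) taken whole; one partial (take 3/38 of A).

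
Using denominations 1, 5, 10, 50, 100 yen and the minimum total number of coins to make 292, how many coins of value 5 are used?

292 = 2×100 + 1×50 + 4×10 + 2×1
Count of 5: 0

0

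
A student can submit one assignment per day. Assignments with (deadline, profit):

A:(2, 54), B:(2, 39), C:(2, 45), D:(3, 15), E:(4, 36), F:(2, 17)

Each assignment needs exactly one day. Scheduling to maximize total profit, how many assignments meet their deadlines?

4

By profit: A(d2,54), C(d2,45), B(d2,39), E(d4,36), F(d2,17), D(d3,15)
A→slot 2; C→slot 1; B skipped; E→slot 4; F skipped; D→slot 3.
4 of 6 scheduled.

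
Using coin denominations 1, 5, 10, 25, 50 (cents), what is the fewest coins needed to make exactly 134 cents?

134 = 2×50 + 1×25 + 1×5 + 4×1
Total coins = 2 + 1 + 1 + 4 = 8

8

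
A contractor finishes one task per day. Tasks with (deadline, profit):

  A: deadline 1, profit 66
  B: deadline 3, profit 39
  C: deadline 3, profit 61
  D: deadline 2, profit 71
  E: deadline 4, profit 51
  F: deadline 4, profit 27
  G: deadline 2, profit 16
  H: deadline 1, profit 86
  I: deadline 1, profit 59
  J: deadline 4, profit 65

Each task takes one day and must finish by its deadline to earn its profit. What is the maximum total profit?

283

Take jobs in profit order; each goes to the latest open slot no later than its deadline.
By profit: H(d1,86), D(d2,71), A(d1,66), J(d4,65), C(d3,61), I(d1,59), E(d4,51), B(d3,39), F(d4,27), G(d2,16)
H→slot 1; D→slot 2; A skipped; J→slot 4; C→slot 3; I skipped; E skipped; B skipped; F skipped; G skipped.
Profit = 86 + 71 + 61 + 65 = 283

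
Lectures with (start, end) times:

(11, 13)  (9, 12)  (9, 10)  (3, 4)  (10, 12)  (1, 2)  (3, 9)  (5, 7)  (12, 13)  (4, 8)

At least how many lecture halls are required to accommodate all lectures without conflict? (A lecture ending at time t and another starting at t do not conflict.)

3

The answer is the maximum number of intervals overlapping at any instant.
Events (time:±→running): 1:+→1 2:-→0 3:+→1 3:+→2 4:-→1 4:+→2 5:+→3 … peak 3.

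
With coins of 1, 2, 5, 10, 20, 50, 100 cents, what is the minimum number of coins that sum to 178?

6

Greedy: take as many of the largest coin as possible, then repeat with the remainder.
178 − 1×100→78 − 1×50→28 − 1×20→8 − 1×5→3 − 1×2→1 − 1×1→0
Total coins = 1 + 1 + 1 + 1 + 1 + 1 = 6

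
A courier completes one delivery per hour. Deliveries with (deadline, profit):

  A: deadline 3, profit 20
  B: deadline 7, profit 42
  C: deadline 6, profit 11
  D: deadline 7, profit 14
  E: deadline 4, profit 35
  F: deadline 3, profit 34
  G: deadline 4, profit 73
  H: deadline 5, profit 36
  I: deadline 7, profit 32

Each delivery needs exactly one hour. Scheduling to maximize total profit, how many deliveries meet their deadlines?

By profit: G(d4,73), B(d7,42), H(d5,36), E(d4,35), F(d3,34), I(d7,32), A(d3,20), D(d7,14), C(d6,11)
G→slot 4; B→slot 7; H→slot 5; E→slot 3; F→slot 2; I→slot 6; A→slot 1; D skipped; C skipped.
7 of 9 scheduled.

7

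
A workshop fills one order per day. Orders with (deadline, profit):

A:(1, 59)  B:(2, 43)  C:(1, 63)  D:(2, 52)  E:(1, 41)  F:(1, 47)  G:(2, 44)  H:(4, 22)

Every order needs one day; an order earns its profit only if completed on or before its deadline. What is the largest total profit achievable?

Take jobs in profit order; each goes to the latest open slot no later than its deadline.
Profit order: C=63 A=59 D=52 F=47 G=44 B=43 E=41 H=22
Assign: C→slot 1, A skipped, D→slot 2, F skipped, G skipped, B skipped, E skipped, H→slot 4.
Slots: [1:C] [2:D] [4:H]
Profit = 63 + 52 + 22 = 137

137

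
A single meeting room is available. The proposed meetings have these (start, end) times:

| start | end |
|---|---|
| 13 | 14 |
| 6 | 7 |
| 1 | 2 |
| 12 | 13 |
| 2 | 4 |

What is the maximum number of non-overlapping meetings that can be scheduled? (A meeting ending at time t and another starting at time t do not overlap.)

Sorted by end: (1,2)  (2,4)  (6,7)  (12,13)  (13,14)
take (1,2); take (2,4); take (6,7); take (12,13); take (13,14).
Selected 5 meetings.

5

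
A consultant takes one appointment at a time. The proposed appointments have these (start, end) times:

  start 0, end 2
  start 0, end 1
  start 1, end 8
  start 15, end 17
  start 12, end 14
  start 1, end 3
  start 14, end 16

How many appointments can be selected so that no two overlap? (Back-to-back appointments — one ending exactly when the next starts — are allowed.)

4

By end time: (0,1), (0,2), (1,3), (1,8), (12,14), (14,16), (15,17).
Pick (0,1); next start ≥ 1 → (1,3); next start ≥ 3 → (12,14); next start ≥ 14 → (14,16).
Selected 4 appointments.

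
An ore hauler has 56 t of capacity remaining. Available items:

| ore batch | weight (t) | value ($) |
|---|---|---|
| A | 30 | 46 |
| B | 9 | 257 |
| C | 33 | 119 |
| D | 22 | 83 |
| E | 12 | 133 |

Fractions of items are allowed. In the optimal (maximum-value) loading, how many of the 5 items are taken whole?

Order: B (257/9=28.56) > E (133/12=11.08) > D (83/22=3.77) > C (119/33=3.61) > A (46/30=1.53)
Fill: take B (9 @ 257) → take E (12 @ 133) → take D (22 @ 83) → take 13/33 of C → 46.88; 56/56 used.
3 item(s) taken whole; one partial (take 13/33 of C).

3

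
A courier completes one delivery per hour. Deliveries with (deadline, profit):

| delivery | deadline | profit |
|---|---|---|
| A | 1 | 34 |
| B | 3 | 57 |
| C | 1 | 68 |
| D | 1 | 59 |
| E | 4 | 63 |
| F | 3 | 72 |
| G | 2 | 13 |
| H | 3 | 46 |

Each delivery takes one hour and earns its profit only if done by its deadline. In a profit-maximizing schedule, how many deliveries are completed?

4

Profit order: F=72 C=68 E=63 D=59 B=57 H=46 A=34 G=13
Assign: F→slot 3, C→slot 1, E→slot 4, D skipped, B→slot 2, H skipped, A skipped, G skipped.
Slots: [1:C] [2:B] [3:F] [4:E]
4 of 8 scheduled.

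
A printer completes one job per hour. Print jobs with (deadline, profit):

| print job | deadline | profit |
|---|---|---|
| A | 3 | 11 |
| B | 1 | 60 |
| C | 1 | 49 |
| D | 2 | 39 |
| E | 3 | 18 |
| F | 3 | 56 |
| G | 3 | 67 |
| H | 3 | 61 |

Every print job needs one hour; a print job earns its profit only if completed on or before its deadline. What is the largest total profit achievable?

Sort by profit descending; place each in the latest free slot ≤ its deadline.
Profit order: G=67 H=61 B=60 F=56 C=49 D=39 E=18 A=11
Assign: G→slot 3, H→slot 2, B→slot 1, F skipped, C skipped, D skipped, E skipped, A skipped.
Slots: [1:B] [2:H] [3:G]
Profit = 60 + 61 + 67 = 188

188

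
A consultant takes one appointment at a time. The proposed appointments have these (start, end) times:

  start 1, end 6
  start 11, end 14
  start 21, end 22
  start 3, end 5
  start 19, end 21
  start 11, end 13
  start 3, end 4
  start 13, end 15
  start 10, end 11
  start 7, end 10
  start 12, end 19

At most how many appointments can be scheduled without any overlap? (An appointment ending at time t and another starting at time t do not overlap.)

7

Greedy by earliest finish: after sorting by end time, pick each interval compatible with the last pick.
By end time: (3,4), (3,5), (1,6), (7,10), (10,11), (11,13), (11,14), (13,15), (12,19), (19,21), (21,22).
Pick (3,4); next start ≥ 4 → (7,10); next start ≥ 10 → (10,11); next start ≥ 11 → (11,13); next start ≥ 13 → (13,15); next start ≥ 15 → (19,21); next start ≥ 21 → (21,22).
Selected 7 appointments.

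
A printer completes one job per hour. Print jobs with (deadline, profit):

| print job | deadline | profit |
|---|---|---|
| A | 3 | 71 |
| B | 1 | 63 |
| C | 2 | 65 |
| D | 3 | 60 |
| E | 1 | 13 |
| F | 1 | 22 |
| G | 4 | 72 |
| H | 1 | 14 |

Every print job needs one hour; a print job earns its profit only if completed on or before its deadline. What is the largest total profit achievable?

Profit order: G=72 A=71 C=65 B=63 D=60 F=22 H=14 E=13
Assign: G→slot 4, A→slot 3, C→slot 2, B→slot 1, D skipped, F skipped, H skipped, E skipped.
Slots: [1:B] [2:C] [3:A] [4:G]
Profit = 63 + 65 + 71 + 72 = 271

271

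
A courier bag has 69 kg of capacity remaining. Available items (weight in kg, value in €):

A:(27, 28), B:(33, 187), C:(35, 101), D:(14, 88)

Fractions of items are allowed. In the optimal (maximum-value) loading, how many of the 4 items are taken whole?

Ratios (sorted): D 6.29, B 5.67, C 2.89, A 1.04
take D (14 @ 88); take B (33 @ 187); take 22/35 of C → 63.49. Capacity used 69/69.
2 item(s) taken whole; one partial (take 22/35 of C).

2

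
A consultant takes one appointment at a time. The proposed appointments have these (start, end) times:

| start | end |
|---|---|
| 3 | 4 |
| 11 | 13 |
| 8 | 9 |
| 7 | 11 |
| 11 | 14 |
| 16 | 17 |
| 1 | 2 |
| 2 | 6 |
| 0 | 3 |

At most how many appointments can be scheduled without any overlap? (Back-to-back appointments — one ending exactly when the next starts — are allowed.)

5

Order by finish time; keep every interval that doesn't clash with the previous kept one.
Sorted by end: (1,2)  (0,3)  (3,4)  (2,6)  (8,9)  (7,11)  (11,13)  (11,14)  (16,17)
take (1,2); skip (0,3); take (3,4); take (8,9); take (11,13); skip (11,14); take (16,17).
Selected 5 appointments.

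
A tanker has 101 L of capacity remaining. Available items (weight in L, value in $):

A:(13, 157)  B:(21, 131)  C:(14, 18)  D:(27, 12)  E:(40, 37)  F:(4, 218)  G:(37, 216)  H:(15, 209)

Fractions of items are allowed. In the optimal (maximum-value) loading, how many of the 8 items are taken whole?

5

Ratios (sorted): F 54.50, H 13.93, A 12.08, B 6.24, G 5.84, C 1.29, E 0.93, D 0.44
take F (4 @ 218); take H (15 @ 209); take A (13 @ 157); take B (21 @ 131); take G (37 @ 216); take 11/14 of C → 14.14. Capacity used 101/101.
5 item(s) taken whole; one partial (take 11/14 of C).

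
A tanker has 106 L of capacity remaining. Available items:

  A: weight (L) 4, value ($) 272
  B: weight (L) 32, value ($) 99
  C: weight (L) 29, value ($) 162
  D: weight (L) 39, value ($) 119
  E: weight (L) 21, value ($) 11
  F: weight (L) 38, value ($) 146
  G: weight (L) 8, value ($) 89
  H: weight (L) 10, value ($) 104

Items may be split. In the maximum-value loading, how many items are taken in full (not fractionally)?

Sort by value per unit weight and fill in that order.
Order: A (272/4=68.00) > G (89/8=11.12) > H (104/10=10.40) > C (162/29=5.59) > F (146/38=3.84) > B (99/32=3.09) > D (119/39=3.05) > E (11/21=0.52)
Fill: take A (4 @ 272) → take G (8 @ 89) → take H (10 @ 104) → take C (29 @ 162) → take F (38 @ 146) → take 17/32 of B → 52.59; 106/106 used.
5 item(s) taken whole; one partial (take 17/32 of B).

5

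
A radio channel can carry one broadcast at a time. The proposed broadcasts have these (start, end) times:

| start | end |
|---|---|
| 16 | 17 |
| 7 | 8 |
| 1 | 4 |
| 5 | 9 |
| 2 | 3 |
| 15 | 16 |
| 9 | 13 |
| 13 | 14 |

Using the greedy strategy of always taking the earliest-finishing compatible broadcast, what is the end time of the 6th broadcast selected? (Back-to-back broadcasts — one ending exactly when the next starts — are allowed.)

By end time: (2,3), (1,4), (7,8), (5,9), (9,13), (13,14), (15,16), (16,17).
Pick (2,3); next start ≥ 3 → (7,8); next start ≥ 8 → (9,13); next start ≥ 13 → (13,14); next start ≥ 14 → (15,16); next start ≥ 16 → (16,17).
Selected: (2,3) (7,8) (9,13) (13,14) (15,16) (16,17)

17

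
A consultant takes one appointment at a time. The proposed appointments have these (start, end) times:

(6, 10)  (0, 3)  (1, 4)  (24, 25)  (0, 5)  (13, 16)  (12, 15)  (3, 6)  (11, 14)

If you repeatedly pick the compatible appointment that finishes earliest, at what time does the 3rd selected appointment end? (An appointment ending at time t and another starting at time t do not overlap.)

10

Order by finish time; keep every interval that doesn't clash with the previous kept one.
Sorted by end: (0,3)  (1,4)  (0,5)  (3,6)  (6,10)  (11,14)  (12,15)  (13,16)  (24,25)
take (0,3); skip (1,4); take (3,6); take (6,10); take (11,14); take (24,25).
Selected: (0,3) (3,6) (6,10) (11,14) (24,25)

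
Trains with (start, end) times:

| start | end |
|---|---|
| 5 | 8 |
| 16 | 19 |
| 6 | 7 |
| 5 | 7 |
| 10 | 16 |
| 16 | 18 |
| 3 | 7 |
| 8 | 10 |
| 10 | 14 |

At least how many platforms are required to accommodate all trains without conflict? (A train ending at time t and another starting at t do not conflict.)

starts: [3, 5, 5, 6, 8, 10, 10, 16, 16]
ends:   [7, 7, 7, 8, 10, 14, 16, 18, 19]
s3→1 s5→2 s5→3 s6→4  — peak 4.

4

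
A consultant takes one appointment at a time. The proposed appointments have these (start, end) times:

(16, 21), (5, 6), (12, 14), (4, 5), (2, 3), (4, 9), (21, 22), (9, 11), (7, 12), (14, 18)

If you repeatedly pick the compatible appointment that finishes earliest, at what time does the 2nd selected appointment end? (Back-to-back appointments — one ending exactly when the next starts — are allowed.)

5

Greedy by earliest finish: after sorting by end time, pick each interval compatible with the last pick.
By end time: (2,3), (4,5), (5,6), (4,9), (9,11), (7,12), (12,14), (14,18), (16,21), (21,22).
Pick (2,3); next start ≥ 3 → (4,5); next start ≥ 5 → (5,6); next start ≥ 6 → (9,11); next start ≥ 11 → (12,14); next start ≥ 14 → (14,18); next start ≥ 18 → (21,22).
Selected: (2,3) (4,5) (5,6) (9,11) (12,14) (14,18) (21,22)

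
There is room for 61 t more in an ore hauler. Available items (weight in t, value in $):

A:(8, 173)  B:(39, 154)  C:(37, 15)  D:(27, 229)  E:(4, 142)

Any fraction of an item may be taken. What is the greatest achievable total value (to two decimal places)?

630.87

Sort by value per unit weight and fill in that order.
Order: E (142/4=35.50) > A (173/8=21.62) > D (229/27=8.48) > B (154/39=3.95) > C (15/37=0.41)
Fill: take E (4 @ 142) → take A (8 @ 173) → take D (27 @ 229) → take 22/39 of B → 86.87; 61/61 used.
Total value = 630.87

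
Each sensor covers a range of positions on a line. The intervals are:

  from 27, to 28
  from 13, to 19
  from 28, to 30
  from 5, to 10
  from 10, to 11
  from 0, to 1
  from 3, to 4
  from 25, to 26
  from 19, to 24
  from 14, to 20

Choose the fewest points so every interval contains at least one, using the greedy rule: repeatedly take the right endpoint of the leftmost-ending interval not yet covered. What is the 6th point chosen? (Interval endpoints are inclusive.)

28

Process intervals by earliest right end; each time one isn't hit yet, stab at its right endpoint.
Sorted: [0,1] [3,4] [5,10] [10,11] [13,19] [14,20] [19,24] [25,26] [27,28] [28,30]
{[0,1]} hit by 1; {[3,4]} hit by 4; {[5,10],[10,11]} hit by 10; {[13,19],[14,20],[19,24]} hit by 19; {[25,26]} hit by 26; {[27,28],[28,30]} hit by 28.
Points: 1, 4, 10, 19, 26, 28 (6 total).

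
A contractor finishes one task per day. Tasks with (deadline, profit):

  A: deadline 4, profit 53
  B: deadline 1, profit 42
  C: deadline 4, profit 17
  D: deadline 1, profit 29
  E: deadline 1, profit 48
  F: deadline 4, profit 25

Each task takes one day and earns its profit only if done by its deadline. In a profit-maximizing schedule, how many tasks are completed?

Sort by profit descending; place each in the latest free slot ≤ its deadline.
By profit: A(d4,53), E(d1,48), B(d1,42), D(d1,29), F(d4,25), C(d4,17)
A→slot 4; E→slot 1; B skipped; D skipped; F→slot 3; C→slot 2.
4 of 6 scheduled.

4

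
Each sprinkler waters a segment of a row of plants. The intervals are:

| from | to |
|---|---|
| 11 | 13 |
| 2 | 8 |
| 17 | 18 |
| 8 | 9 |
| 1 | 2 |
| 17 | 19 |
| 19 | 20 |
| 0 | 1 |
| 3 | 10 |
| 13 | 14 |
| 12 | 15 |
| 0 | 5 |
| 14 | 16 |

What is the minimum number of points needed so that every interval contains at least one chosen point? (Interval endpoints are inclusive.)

Process intervals by earliest right end; each time one isn't hit yet, stab at its right endpoint.
Sorted: [0,1] [1,2] [0,5] [2,8] [8,9] [3,10] [11,13] [13,14] [12,15] [14,16] [17,18] [17,19] [19,20]
{[0,1],[1,2],[0,5]} hit by 1; {[2,8],[8,9],[3,10]} hit by 8; {[11,13],[13,14],[12,15]} hit by 13; {[14,16]} hit by 16; {[17,18],[17,19]} hit by 18; {[19,20]} hit by 20.
Points: 1, 8, 13, 16, 18, 20 (6 total).

6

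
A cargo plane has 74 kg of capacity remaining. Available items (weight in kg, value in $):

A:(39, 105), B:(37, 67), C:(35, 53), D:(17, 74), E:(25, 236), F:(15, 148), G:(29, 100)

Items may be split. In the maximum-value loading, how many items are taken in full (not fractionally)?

3

Sort by value per unit weight and fill in that order.
Ratios (sorted): F 9.87, E 9.44, D 4.35, G 3.45, A 2.69, B 1.81, C 1.51
take F (15 @ 148); take E (25 @ 236); take D (17 @ 74); take 17/29 of G → 58.62. Capacity used 74/74.
3 item(s) taken whole; one partial (take 17/29 of G).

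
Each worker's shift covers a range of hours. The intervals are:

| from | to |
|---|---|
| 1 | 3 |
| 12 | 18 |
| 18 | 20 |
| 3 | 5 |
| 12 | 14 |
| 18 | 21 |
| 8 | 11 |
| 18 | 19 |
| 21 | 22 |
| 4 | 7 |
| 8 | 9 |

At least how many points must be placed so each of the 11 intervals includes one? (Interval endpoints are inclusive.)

6

Process intervals by earliest right end; each time one isn't hit yet, stab at its right endpoint.
Sorted: [1,3] [3,5] [4,7] [8,9] [8,11] [12,14] [12,18] [18,19] [18,20] [18,21] [21,22]
{[1,3],[3,5]} hit by 3; {[4,7]} hit by 7; {[8,9],[8,11]} hit by 9; {[12,14],[12,18]} hit by 14; {[18,19],[18,20],[18,21]} hit by 19; {[21,22]} hit by 22.
Points: 3, 7, 9, 14, 19, 22 (6 total).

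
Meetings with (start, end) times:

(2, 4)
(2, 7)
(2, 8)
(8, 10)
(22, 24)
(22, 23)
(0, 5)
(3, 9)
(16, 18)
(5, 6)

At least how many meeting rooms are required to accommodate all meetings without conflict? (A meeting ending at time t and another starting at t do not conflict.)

The answer is the maximum number of intervals overlapping at any instant.
Events (time:±→running): 0:+→1 2:+→2 2:+→3 2:+→4 3:+→5 … peak 5.

5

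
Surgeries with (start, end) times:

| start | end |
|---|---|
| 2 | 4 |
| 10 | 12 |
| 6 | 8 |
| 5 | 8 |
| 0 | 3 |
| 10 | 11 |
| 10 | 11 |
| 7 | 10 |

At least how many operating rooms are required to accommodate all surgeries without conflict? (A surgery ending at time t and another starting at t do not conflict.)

The answer is the maximum number of intervals overlapping at any instant.
starts: [0, 2, 5, 6, 7, 10, 10, 10]
ends:   [3, 4, 8, 8, 10, 11, 11, 12]
s0→1 s2→2 e3→1 e4→0 s5→1 s6→2 s7→3  — peak 3.

3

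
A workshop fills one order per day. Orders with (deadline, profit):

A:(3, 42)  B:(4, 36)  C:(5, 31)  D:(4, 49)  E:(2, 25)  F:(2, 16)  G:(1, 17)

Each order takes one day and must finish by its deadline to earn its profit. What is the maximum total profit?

183

Profit order: D=49 A=42 B=36 C=31 E=25 G=17 F=16
Assign: D→slot 4, A→slot 3, B→slot 2, C→slot 5, E→slot 1, G skipped, F skipped.
Slots: [1:E] [2:B] [3:A] [4:D] [5:C]
Profit = 25 + 36 + 42 + 49 + 31 = 183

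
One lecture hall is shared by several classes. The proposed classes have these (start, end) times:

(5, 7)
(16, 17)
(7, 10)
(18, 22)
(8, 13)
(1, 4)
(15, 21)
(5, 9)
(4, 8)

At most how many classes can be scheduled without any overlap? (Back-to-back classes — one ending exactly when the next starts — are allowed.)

5

Sorted by end: (1,4)  (5,7)  (4,8)  (5,9)  (7,10)  (8,13)  (16,17)  (15,21)  (18,22)
take (1,4); take (5,7); skip (5,9); take (7,10); take (16,17); take (18,22).
Selected 5 classes.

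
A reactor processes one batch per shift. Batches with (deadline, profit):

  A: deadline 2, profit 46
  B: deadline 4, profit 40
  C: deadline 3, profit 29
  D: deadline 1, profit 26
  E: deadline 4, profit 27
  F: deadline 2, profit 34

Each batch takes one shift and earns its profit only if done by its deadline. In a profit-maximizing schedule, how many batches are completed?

Take jobs in profit order; each goes to the latest open slot no later than its deadline.
Profit order: A=46 B=40 F=34 C=29 E=27 D=26
Assign: A→slot 2, B→slot 4, F→slot 1, C→slot 3, E skipped, D skipped.
Slots: [1:F] [2:A] [3:C] [4:B]
4 of 6 scheduled.

4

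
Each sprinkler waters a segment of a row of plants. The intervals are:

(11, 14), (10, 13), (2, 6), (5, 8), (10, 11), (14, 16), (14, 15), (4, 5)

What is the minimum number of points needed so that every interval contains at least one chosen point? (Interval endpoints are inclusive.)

3

Process intervals by earliest right end; each time one isn't hit yet, stab at its right endpoint.
By right end: [4,5]  [2,6]  [5,8]  [10,11]  [10,13]  [11,14]  [14,15]  [14,16]
[4,5] uncovered → point at 5; [10,11] uncovered → point at 11; [14,15] uncovered → point at 15.
Points: 5, 11, 15 (3 total).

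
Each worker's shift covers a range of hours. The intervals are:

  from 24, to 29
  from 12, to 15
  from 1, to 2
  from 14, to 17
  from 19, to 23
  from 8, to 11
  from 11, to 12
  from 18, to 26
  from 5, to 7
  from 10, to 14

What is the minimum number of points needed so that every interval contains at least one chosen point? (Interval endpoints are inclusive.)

6

Process intervals by earliest right end; each time one isn't hit yet, stab at its right endpoint.
Sorted: [1,2] [5,7] [8,11] [11,12] [10,14] [12,15] [14,17] [19,23] [18,26] [24,29]
{[1,2]} hit by 2; {[5,7]} hit by 7; {[8,11],[11,12],[10,14]} hit by 11; {[12,15],[14,17]} hit by 15; {[19,23],[18,26]} hit by 23; {[24,29]} hit by 29.
Points: 2, 7, 11, 15, 23, 29 (6 total).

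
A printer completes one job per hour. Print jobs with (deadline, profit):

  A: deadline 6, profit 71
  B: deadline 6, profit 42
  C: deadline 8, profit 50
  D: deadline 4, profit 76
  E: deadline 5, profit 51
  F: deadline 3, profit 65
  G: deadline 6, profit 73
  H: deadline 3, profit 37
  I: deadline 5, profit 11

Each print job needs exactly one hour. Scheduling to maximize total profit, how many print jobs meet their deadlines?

7

Take jobs in profit order; each goes to the latest open slot no later than its deadline.
Profit order: D=76 G=73 A=71 F=65 E=51 C=50 B=42 H=37 I=11
Assign: D→slot 4, G→slot 6, A→slot 5, F→slot 3, E→slot 2, C→slot 8, B→slot 1, H skipped, I skipped.
Slots: [1:B] [2:E] [3:F] [4:D] [5:A] [6:G] [8:C]
7 of 9 scheduled.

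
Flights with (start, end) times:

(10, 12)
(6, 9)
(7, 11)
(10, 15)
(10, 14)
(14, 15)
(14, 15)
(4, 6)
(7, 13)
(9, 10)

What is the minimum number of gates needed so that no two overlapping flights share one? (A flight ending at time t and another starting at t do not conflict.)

5

Count concurrent intervals with a sweep; the peak is the room count.
starts: [4, 6, 7, 7, 9, 10, 10, 10, 14, 14]
ends:   [6, 9, 10, 11, 12, 13, 14, 15, 15, 15]
s4→1 e6→0 s6→1 s7→2 s7→3 e9→2 s9→3 e10→2 s10→3 s10→4 s10→5  — peak 5.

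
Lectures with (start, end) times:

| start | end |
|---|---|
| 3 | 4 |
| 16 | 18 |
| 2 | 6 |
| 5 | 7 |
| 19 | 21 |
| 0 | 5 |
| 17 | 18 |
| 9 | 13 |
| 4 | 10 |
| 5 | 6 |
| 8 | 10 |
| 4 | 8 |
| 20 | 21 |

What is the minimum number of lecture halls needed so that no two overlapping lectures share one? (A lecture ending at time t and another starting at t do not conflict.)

5

The answer is the maximum number of intervals overlapping at any instant.
Events (time:±→running): 0:+→1 2:+→2 3:+→3 4:-→2 4:+→3 4:+→4 5:-→3 5:+→4 5:+→5 … peak 5.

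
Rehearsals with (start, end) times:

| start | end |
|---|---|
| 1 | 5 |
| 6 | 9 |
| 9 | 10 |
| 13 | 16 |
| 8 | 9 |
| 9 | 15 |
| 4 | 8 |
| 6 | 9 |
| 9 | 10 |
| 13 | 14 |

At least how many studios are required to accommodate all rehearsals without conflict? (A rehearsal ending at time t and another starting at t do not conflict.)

3

Count concurrent intervals with a sweep; the peak is the room count.
Events (time:±→running): 1:+→1 4:+→2 5:-→1 6:+→2 6:+→3 … peak 3.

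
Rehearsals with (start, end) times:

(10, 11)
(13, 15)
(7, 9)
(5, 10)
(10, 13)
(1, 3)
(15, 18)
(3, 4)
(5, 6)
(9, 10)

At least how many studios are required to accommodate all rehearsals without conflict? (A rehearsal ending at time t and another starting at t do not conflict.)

Count concurrent intervals with a sweep; the peak is the room count.
starts: [1, 3, 5, 5, 7, 9, 10, 10, 13, 15]
ends:   [3, 4, 6, 9, 10, 10, 11, 13, 15, 18]
s1→1 e3→0 s3→1 e4→0 s5→1 s5→2  — peak 2.

2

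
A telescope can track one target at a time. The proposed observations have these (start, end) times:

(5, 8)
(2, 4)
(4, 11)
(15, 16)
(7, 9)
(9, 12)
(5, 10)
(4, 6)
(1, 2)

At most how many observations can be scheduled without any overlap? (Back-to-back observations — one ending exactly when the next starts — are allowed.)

6

Sort by end time and greedily take each interval whose start is ≥ the last chosen end.
Sorted by end: (1,2)  (2,4)  (4,6)  (5,8)  (7,9)  (5,10)  (4,11)  (9,12)  (15,16)
take (1,2); take (2,4); take (4,6); skip (5,8); take (7,9); take (9,12); take (15,16).
Selected 6 observations.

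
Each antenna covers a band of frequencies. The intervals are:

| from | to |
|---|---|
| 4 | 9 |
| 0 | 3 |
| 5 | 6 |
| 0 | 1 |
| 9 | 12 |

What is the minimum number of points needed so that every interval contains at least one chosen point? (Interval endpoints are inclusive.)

Process intervals by earliest right end; each time one isn't hit yet, stab at its right endpoint.
By right end: [0,1]  [0,3]  [5,6]  [4,9]  [9,12]
[0,1] uncovered → point at 1; [5,6] uncovered → point at 6; [9,12] uncovered → point at 12.
Points: 1, 6, 12 (3 total).

3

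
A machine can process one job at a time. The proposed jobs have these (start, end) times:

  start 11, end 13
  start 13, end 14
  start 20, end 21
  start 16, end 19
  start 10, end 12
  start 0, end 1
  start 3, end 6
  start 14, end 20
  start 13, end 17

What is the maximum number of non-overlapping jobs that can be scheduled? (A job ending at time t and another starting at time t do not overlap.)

6

Sort by end time and greedily take each interval whose start is ≥ the last chosen end.
By end time: (0,1), (3,6), (10,12), (11,13), (13,14), (13,17), (16,19), (14,20), (20,21).
Pick (0,1); next start ≥ 1 → (3,6); next start ≥ 6 → (10,12); next start ≥ 12 → (13,14); next start ≥ 14 → (16,19); next start ≥ 19 → (20,21).
Selected 6 jobs.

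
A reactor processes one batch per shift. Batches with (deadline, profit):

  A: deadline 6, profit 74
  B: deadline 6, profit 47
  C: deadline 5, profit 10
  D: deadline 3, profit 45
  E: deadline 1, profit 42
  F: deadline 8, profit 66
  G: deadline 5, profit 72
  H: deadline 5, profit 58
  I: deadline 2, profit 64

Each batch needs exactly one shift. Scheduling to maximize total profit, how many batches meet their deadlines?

Take jobs in profit order; each goes to the latest open slot no later than its deadline.
Profit order: A=74 G=72 F=66 I=64 H=58 B=47 D=45 E=42 C=10
Assign: A→slot 6, G→slot 5, F→slot 8, I→slot 2, H→slot 4, B→slot 3, D→slot 1, E skipped, C skipped.
Slots: [1:D] [2:I] [3:B] [4:H] [5:G] [6:A] [8:F]
7 of 9 scheduled.

7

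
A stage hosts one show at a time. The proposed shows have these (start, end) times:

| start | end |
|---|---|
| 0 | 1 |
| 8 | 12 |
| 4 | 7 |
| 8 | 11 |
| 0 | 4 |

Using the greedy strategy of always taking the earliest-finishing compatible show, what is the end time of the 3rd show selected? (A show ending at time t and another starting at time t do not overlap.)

Sorted by end: (0,1)  (0,4)  (4,7)  (8,11)  (8,12)
take (0,1); skip (0,4); take (4,7); take (8,11).
Selected: (0,1) (4,7) (8,11)

11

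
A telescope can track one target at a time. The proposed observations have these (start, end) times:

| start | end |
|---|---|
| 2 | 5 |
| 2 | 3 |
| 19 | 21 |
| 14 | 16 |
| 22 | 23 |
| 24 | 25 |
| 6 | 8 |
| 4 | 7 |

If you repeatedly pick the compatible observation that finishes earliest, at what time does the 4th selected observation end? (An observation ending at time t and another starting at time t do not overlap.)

Sort by end time and greedily take each interval whose start is ≥ the last chosen end.
Sorted by end: (2,3)  (2,5)  (4,7)  (6,8)  (14,16)  (19,21)  (22,23)  (24,25)
take (2,3); skip (2,5); take (4,7); take (14,16); take (19,21); take (22,23); take (24,25).
Selected: (2,3) (4,7) (14,16) (19,21) (22,23) (24,25)

21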